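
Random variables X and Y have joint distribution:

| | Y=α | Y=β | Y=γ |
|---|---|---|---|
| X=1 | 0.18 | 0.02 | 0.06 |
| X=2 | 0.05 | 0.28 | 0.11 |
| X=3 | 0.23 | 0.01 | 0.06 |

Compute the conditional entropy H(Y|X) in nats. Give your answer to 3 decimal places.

0.785 nats

Chain rule: H(Y|X) = H(X,Y) − H(X).
Marginals: p(X) = (0.2600, 0.4400, 0.3000), p(Y) = (0.4600, 0.3100, 0.2300).
H(X,Y) = 1.8576 nats; H(X) = 1.0727 nats.
H(Y|X) = 1.8576 − 1.0727 = 0.785 nats.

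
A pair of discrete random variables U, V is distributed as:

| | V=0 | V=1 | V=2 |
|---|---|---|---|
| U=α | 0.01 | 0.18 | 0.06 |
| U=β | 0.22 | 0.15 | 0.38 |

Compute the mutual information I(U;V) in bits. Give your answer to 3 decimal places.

Marginals: p(U) = (0.2500, 0.7500), p(V) = (0.2300, 0.3300, 0.4400).
I(U;V) = H(U) + H(V) − H(U,V).
H(U) = 0.8113, H(V) = 1.5366, H(U,V) = 2.1769.
I(U;V) = 0.8113 + 1.5366 − 2.1769 = 0.171 bits.

0.171 bits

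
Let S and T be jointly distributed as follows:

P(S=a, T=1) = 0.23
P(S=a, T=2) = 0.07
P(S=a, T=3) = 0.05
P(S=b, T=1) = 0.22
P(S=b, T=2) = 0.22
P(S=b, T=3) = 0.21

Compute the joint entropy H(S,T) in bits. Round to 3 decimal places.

H(S,T) = −Σ p(x,y)·log₂ p(x,y) over all 6 cells.
  cell (a,1): −0.23·log₂0.23 = 0.4877
  cell (a,2): −0.07·log₂0.07 = 0.2686
  cell (a,3): −0.05·log₂0.05 = 0.2161
  cell (b,1): −0.22·log₂0.22 = 0.4806
  cell (b,2): −0.22·log₂0.22 = 0.4806
  cell (b,3): −0.21·log₂0.21 = 0.4728
Sum = 2.406 bits.

2.406 bits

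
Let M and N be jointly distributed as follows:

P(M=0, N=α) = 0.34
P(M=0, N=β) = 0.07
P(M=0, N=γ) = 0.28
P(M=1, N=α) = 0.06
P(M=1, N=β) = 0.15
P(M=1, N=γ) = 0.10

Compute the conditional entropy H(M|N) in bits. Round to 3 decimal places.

0.758 bits

Chain rule: H(M|N) = H(M,N) − H(N).
Marginals: p(M) = (0.6900, 0.3100), p(N) = (0.4000, 0.2200, 0.3800).
H(M,N) = 2.2982 bits; H(N) = 1.5398 bits.
H(M|N) = 2.2982 − 1.5398 = 0.758 bits.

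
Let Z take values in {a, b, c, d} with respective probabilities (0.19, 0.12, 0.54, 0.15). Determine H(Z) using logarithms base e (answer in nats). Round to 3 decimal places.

H(Z) = −Σ p·ln p.
  −(0.19)·ln(0.19) = 0.3155
  −(0.12)·ln(0.12) = 0.2544
  −(0.54)·ln(0.54) = 0.3327
  −(0.15)·ln(0.15) = 0.2846
Sum: 0.3155 + 0.2544 + 0.3327 + 0.2846 = 1.187 nats.

1.187 nats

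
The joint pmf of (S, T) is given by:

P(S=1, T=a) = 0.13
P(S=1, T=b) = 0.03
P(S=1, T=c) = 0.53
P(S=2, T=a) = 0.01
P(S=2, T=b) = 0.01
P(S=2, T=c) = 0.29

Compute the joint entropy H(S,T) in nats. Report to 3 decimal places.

H(S,T) = −Σ p(x,y)·ln p(x,y) over all 6 cells.
  cell (1,a): −0.13·ln0.13 = 0.2652
  cell (1,b): −0.03·ln0.03 = 0.1052
  cell (1,c): −0.53·ln0.53 = 0.3365
  cell (2,a): −0.01·ln0.01 = 0.0461
  cell (2,b): −0.01·ln0.01 = 0.0461
  cell (2,c): −0.29·ln0.29 = 0.3590
Sum = 1.158 nats.

1.158 nats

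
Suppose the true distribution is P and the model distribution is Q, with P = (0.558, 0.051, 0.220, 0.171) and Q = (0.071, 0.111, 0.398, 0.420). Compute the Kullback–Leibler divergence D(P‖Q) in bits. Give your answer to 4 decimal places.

1.1926 bits

D(P‖Q) = Σ p·log₂(p/q).
  0.558·log₂(0.558/0.071) = 1.65970
  0.051·log₂(0.051/0.111) = -0.05722
  0.220·log₂(0.220/0.398) = -0.18816
  0.171·log₂(0.171/0.420) = -0.22168
D(P‖Q) = 1.1926 bits.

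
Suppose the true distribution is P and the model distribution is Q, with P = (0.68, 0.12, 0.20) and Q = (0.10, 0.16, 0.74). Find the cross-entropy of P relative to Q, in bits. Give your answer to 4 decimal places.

2.6631 bits

H(P,Q) = −Σ p·log₂ q.
  −0.68·log₂(0.10) = 2.25891
  −0.12·log₂(0.16) = 0.31726
  −0.20·log₂(0.74) = 0.08688
H(P,Q) = 2.6631 bits.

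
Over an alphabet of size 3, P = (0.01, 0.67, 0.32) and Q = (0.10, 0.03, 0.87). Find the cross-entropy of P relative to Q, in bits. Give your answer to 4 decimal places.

3.4870 bits

H(P,Q) = −Σ p·log₂ q.
  −0.01·log₂(0.10) = 0.03322
  −0.67·log₂(0.03) = 3.38946
  −0.32·log₂(0.87) = 0.06429
H(P,Q) = 3.4870 bits.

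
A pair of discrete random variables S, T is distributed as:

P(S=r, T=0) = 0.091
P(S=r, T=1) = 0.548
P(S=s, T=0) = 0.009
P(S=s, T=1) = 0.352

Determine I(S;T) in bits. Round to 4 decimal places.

0.0309 bits

Marginals: p(S) = (0.6390, 0.3610), p(T) = (0.1000, 0.9000).
I(S;T) = H(S) + H(T) − H(S,T).
H(S) = 0.9435, H(T) = 0.4690, H(S,T) = 1.3816.
I(S;T) = 0.9435 + 0.4690 − 1.3816 = 0.0309 bits.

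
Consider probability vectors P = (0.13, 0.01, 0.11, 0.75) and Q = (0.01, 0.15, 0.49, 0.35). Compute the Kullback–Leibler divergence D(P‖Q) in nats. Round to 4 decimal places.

D(P‖Q) = Σ p·ln(p/q).
  0.13·ln(0.13/0.01) = 0.33344
  0.01·ln(0.01/0.15) = -0.02708
  0.11·ln(0.11/0.49) = -0.16433
  0.75·ln(0.75/0.35) = 0.57161
D(P‖Q) = 0.7136 nats.

0.7136 nats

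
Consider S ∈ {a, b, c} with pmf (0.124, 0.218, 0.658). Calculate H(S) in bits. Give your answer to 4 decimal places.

H(S) = −Σ p·log₂ p.
  −(0.124)·log₂(0.124) = 0.37344
  −(0.218)·log₂(0.218) = 0.47908
  −(0.658)·log₂(0.658) = 0.39733
Sum: 0.37344 + 0.47908 + 0.39733 = 1.2498 bits.

1.2498 bits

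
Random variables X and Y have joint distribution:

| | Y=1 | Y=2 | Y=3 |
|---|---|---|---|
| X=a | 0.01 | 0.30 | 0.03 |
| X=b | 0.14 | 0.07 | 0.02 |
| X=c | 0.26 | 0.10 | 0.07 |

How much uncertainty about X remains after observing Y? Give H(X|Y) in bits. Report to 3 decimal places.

Marginals: p(X) = (0.3400, 0.2300, 0.4300), p(Y) = (0.4100, 0.4700, 0.1200).
H(X|Y) = Σ p(Y) · H(X|Y=·).
  Y=1: p=0.4100, H(X|Y=1) = 1.0767
  Y=2: p=0.4700, H(X|Y=2) = 1.2976
  Y=3: p=0.1200, H(X|Y=3) = 1.3844
Weighted sum = 1.217 bits.

1.217 bits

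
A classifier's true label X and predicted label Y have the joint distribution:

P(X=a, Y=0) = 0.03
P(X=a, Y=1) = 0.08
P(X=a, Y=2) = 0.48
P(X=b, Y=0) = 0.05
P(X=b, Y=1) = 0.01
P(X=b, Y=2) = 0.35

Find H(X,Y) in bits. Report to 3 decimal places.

H(X,Y) = −Σ p(x,y)·log₂ p(x,y) over all 6 cells.
  cell (a,0): −0.03·log₂0.03 = 0.1518
  cell (a,1): −0.08·log₂0.08 = 0.2915
  cell (a,2): −0.48·log₂0.48 = 0.5083
  cell (b,0): −0.05·log₂0.05 = 0.2161
  cell (b,1): −0.01·log₂0.01 = 0.0664
  cell (b,2): −0.35·log₂0.35 = 0.5301
Sum = 1.764 bits.

1.764 bits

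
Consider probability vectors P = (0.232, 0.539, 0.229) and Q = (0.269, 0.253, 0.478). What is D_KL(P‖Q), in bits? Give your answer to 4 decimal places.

0.2955 bits

D(P‖Q) = Σ p·log₂(p/q).
  0.232·log₂(0.232/0.269) = -0.04953
  0.539·log₂(0.539/0.253) = 0.58813
  0.229·log₂(0.229/0.478) = -0.24312
D(P‖Q) = 0.2955 bits.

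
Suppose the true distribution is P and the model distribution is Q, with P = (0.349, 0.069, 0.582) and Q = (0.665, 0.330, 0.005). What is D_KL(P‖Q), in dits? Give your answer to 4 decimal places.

1.0578 dits

D(P‖Q) = Σ p·log₁₀(p/q).
  0.349·log₁₀(0.349/0.665) = -0.09772
  0.069·log₁₀(0.069/0.330) = -0.04690
  0.582·log₁₀(0.582/0.005) = 1.20238
D(P‖Q) = 1.0578 dits.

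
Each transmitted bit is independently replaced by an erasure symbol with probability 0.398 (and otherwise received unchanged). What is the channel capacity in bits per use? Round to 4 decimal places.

Binary erasure channel: capacity C = 1 − ε.
C = 1 − 0.398 = 0.6020 bits per channel use.

0.6020 bits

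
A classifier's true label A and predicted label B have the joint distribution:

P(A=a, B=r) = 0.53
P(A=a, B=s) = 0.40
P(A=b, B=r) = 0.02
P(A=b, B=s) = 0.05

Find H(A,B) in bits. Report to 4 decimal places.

H(A,B) = −Σ p(x,y)·log₂ p(x,y) over all 4 cells.
  cell (a,r): −0.53·log₂0.53 = 0.48545
  cell (a,s): −0.40·log₂0.40 = 0.52877
  cell (b,r): −0.02·log₂0.02 = 0.11288
  cell (b,s): −0.05·log₂0.05 = 0.21610
Sum = 1.3432 bits.

1.3432 bits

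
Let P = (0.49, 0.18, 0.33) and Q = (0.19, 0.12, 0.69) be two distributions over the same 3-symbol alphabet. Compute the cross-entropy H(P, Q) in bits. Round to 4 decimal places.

H(P,Q) = −Σ p·log₂ q.
  −0.49·log₂(0.19) = 1.17401
  −0.18·log₂(0.12) = 0.55060
  −0.33·log₂(0.69) = 0.17666
H(P,Q) = 1.9013 bits.

1.9013 bits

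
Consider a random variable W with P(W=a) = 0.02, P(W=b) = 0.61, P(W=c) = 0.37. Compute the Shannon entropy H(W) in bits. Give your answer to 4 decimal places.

1.0786 bits

H(W) = −Σ p·log₂ p.
  −(0.02)·log₂(0.02) = 0.11288
  −(0.61)·log₂(0.61) = 0.43500
  −(0.37)·log₂(0.37) = 0.53073
Sum: 0.11288 + 0.43500 + 0.53073 = 1.0786 bits.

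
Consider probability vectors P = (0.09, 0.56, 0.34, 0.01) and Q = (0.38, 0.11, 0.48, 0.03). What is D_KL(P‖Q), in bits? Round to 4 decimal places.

D(P‖Q) = Σ p·log₂(p/q).
  0.09·log₂(0.09/0.38) = -0.18702
  0.56·log₂(0.56/0.11) = 1.31484
  0.34·log₂(0.34/0.48) = -0.16915
  0.01·log₂(0.01/0.03) = -0.01585
D(P‖Q) = 0.9428 bits.

0.9428 bits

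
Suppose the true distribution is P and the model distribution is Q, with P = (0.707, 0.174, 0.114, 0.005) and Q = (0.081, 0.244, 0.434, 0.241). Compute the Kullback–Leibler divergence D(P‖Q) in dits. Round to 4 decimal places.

D(P‖Q) = Σ p·log₁₀(p/q).
  0.707·log₁₀(0.707/0.081) = 0.66524
  0.174·log₁₀(0.174/0.244) = -0.02555
  0.114·log₁₀(0.114/0.434) = -0.06619
  0.005·log₁₀(0.005/0.241) = -0.00842
D(P‖Q) = 0.5651 dits.

0.5651 dits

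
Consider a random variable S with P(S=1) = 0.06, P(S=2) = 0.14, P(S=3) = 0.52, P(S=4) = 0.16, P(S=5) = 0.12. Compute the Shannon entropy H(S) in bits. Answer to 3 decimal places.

1.921 bits

H(S) = −Σ p·log₂ p.
  −(0.06)·log₂(0.06) = 0.2435
  −(0.14)·log₂(0.14) = 0.3971
  −(0.52)·log₂(0.52) = 0.4906
  −(0.16)·log₂(0.16) = 0.4230
  −(0.12)·log₂(0.12) = 0.3671
Sum: 0.2435 + 0.3971 + 0.4906 + 0.4230 + 0.3671 = 1.921 bits.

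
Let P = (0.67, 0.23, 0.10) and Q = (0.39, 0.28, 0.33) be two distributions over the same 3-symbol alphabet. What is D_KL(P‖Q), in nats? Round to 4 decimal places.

D(P‖Q) = Σ p·ln(p/q).
  0.67·ln(0.67/0.39) = 0.36256
  0.23·ln(0.23/0.28) = -0.04524
  0.10·ln(0.10/0.33) = -0.11939
D(P‖Q) = 0.1979 nats.

0.1979 nats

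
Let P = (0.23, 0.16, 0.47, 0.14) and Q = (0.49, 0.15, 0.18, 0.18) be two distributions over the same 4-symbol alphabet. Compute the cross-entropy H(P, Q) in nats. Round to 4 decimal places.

1.5136 nats

H(P,Q) = −Σ p·ln q.
  −0.23·ln(0.49) = 0.16407
  −0.16·ln(0.15) = 0.30354
  −0.47·ln(0.18) = 0.80596
  −0.14·ln(0.18) = 0.24007
H(P,Q) = 1.5136 nats.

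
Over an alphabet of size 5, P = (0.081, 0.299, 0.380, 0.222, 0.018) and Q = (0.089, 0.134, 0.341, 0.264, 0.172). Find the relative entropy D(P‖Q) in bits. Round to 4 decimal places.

D(P‖Q) = Σ p·log₂(p/q).
  0.081·log₂(0.081/0.089) = -0.01101
  0.299·log₂(0.299/0.134) = 0.34622
  0.380·log₂(0.380/0.341) = 0.05937
  0.222·log₂(0.222/0.264) = -0.05550
  0.018·log₂(0.018/0.172) = -0.05861
D(P‖Q) = 0.2805 bits.

0.2805 bits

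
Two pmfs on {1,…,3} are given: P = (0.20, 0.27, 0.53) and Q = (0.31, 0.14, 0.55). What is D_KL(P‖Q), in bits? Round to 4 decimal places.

0.1011 bits

D(P‖Q) = Σ p·log₂(p/q).
  0.20·log₂(0.20/0.31) = -0.12645
  0.27·log₂(0.27/0.14) = 0.25583
  0.53·log₂(0.53/0.55) = -0.02832
D(P‖Q) = 0.1011 bits.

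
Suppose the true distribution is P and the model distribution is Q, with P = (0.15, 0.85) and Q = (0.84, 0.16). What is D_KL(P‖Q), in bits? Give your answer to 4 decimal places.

1.6752 bits

D(P‖Q) = Σ p·log₂(p/q).
  0.15·log₂(0.15/0.84) = -0.37281
  0.85·log₂(0.85/0.16) = 2.04798
D(P‖Q) = 1.6752 bits.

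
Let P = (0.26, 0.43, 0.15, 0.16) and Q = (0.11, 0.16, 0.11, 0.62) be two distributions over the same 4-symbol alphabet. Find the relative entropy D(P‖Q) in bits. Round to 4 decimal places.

D(P‖Q) = Σ p·log₂(p/q).
  0.26·log₂(0.26/0.11) = 0.32266
  0.43·log₂(0.43/0.16) = 0.61329
  0.15·log₂(0.15/0.11) = 0.06712
  0.16·log₂(0.16/0.62) = -0.31267
D(P‖Q) = 0.6904 bits.

0.6904 bits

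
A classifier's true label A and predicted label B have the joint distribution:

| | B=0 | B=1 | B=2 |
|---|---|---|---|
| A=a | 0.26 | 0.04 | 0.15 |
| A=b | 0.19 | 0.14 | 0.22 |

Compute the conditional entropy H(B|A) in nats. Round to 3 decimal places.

0.999 nats

Chain rule: H(B|A) = H(A,B) − H(A).
Marginals: p(A) = (0.4500, 0.5500), p(B) = (0.4500, 0.1800, 0.3700).
H(A,B) = 1.6875 nats; H(A) = 0.6881 nats.
H(B|A) = 1.6875 − 0.6881 = 0.999 nats.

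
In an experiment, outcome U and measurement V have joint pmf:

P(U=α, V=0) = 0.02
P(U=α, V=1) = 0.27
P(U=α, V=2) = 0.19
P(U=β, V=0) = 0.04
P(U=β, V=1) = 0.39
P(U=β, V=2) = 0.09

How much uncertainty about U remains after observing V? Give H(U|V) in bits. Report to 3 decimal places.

Marginals: p(U) = (0.4800, 0.5200), p(V) = (0.0600, 0.6600, 0.2800).
H(U|V) = Σ p(V) · H(U|V=·).
  V=0: p=0.0600, H(U|V=0) = 0.9183
  V=1: p=0.6600, H(U|V=1) = 0.9760
  V=2: p=0.2800, H(U|V=2) = 0.9059
Weighted sum = 0.953 bits.

0.953 bits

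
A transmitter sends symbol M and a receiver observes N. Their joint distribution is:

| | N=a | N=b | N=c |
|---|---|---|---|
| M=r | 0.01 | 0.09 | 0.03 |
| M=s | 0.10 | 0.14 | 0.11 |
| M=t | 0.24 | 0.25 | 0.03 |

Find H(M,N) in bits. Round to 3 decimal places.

H(M,N) = −Σ p(x,y)·log₂ p(x,y) over all 9 cells.
  cell (r,a): −0.01·log₂0.01 = 0.0664
  cell (r,b): −0.09·log₂0.09 = 0.3127
  cell (r,c): −0.03·log₂0.03 = 0.1518
  cell (s,a): −0.10·log₂0.10 = 0.3322
  cell (s,b): −0.14·log₂0.14 = 0.3971
  cell (s,c): −0.11·log₂0.11 = 0.3503
  cell (t,a): −0.24·log₂0.24 = 0.4941
  cell (t,b): −0.25·log₂0.25 = 0.5000
  cell (t,c): −0.03·log₂0.03 = 0.1518
Sum = 2.756 bits.

2.756 bits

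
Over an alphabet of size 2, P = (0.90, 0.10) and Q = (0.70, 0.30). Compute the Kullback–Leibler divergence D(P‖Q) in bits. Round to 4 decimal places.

0.1678 bits

D(P‖Q) = Σ p·log₂(p/q).
  0.90·log₂(0.90/0.70) = 0.32631
  0.10·log₂(0.10/0.30) = -0.15850
D(P‖Q) = 0.1678 bits.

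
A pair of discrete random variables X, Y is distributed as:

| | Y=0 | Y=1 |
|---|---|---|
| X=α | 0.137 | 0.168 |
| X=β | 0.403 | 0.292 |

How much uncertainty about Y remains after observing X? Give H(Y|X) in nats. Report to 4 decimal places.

0.6827 nats

Chain rule: H(Y|X) = H(X,Y) − H(X).
Marginals: p(X) = (0.3050, 0.6950), p(Y) = (0.5400, 0.4600).
H(X,Y) = 1.2977 nats; H(X) = 0.6150 nats.
H(Y|X) = 1.2977 − 0.6150 = 0.6827 nats.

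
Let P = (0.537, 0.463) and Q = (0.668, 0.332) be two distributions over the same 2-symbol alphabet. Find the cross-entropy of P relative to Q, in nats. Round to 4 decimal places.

0.7272 nats

H(P,Q) = −Σ p·ln q.
  −0.537·ln(0.668) = 0.21666
  −0.463·ln(0.332) = 0.51051
H(P,Q) = 0.7272 nats.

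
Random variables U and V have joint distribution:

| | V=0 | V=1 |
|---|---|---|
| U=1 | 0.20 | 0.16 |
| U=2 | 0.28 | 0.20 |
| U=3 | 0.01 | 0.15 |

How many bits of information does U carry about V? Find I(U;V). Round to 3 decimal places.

Marginals: p(U) = (0.3600, 0.4800, 0.1600), p(V) = (0.4900, 0.5100).
I(U;V) = Σ p(x,y)·log₂[p(x,y)/(p(x)p(y))].
  (1,0): 0.20·log₂(1.1338) = 0.0362
  (1,1): 0.16·log₂(0.8715) = -0.0318
  (2,0): 0.28·log₂(1.1905) = 0.0704
  (2,1): 0.20·log₂(0.8170) = -0.0583
  (3,0): 0.01·log₂(0.1276) = -0.0297
  (3,1): 0.15·log₂(1.8382) = 0.1317
Sum = 0.119 bits.

0.119 bits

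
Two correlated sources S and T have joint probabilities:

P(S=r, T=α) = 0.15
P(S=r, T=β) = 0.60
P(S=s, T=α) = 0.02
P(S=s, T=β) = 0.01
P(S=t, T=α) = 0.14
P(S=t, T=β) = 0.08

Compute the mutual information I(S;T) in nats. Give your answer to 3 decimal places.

Marginals: p(S) = (0.7500, 0.0300, 0.2200), p(T) = (0.3100, 0.6900).
I(S;T) = H(S) + H(T) − H(S,T).
H(S) = 0.6541, H(T) = 0.6191, H(S,T) = 1.1927.
I(S;T) = 0.6541 + 0.6191 − 1.1927 = 0.080 nats.

0.080 nats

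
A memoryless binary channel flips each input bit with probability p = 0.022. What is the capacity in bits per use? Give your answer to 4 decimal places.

Binary symmetric channel: C = 1 − h₂(ε) where h₂ is the binary entropy function.
h₂(0.022) = −0.022·log₂0.022 − 0.978·log₂0.978 = 0.1525.
C = 1 − 0.1525 = 0.8475 bits per channel use.

0.8475 bits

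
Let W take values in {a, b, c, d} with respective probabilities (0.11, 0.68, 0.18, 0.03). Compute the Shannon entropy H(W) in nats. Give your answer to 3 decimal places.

H(W) = −Σ p·ln p.
  −(0.11)·ln(0.11) = 0.2428
  −(0.68)·ln(0.68) = 0.2623
  −(0.18)·ln(0.18) = 0.3087
  −(0.03)·ln(0.03) = 0.1052
Sum: 0.2428 + 0.2623 + 0.3087 + 0.1052 = 0.919 nats.

0.919 nats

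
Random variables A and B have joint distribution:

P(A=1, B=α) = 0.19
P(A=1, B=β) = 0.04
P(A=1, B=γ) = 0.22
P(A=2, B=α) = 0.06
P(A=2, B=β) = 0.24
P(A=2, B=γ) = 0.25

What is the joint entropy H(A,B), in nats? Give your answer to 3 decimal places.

1.635 nats

H(A,B) = −Σ p(x,y)·ln p(x,y) over all 6 cells.
  cell (1,α): −0.19·ln0.19 = 0.3155
  cell (1,β): −0.04·ln0.04 = 0.1288
  cell (1,γ): −0.22·ln0.22 = 0.3331
  cell (2,α): −0.06·ln0.06 = 0.1688
  cell (2,β): −0.24·ln0.24 = 0.3425
  cell (2,γ): −0.25·ln0.25 = 0.3466
Sum = 1.635 nats.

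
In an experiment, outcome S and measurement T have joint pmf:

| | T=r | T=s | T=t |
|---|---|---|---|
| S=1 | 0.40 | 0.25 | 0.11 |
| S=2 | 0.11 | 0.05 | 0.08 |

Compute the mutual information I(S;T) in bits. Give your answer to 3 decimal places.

0.030 bits

Marginals: p(S) = (0.7600, 0.2400), p(T) = (0.5100, 0.3000, 0.1900).
I(S;T) = H(S) + H(T) − H(S,T).
H(S) = 0.7950, H(T) = 1.4717, H(S,T) = 2.2369.
I(S;T) = 0.7950 + 1.4717 − 2.2369 = 0.030 bits.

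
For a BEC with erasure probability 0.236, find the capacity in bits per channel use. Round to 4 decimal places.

0.7640 bits

Binary erasure channel: capacity C = 1 − ε.
C = 1 − 0.236 = 0.7640 bits per channel use.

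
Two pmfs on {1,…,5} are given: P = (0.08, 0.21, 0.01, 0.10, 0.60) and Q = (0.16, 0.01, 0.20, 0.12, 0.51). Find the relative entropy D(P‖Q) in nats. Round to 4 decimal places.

0.6332 nats

D(P‖Q) = Σ p·ln(p/q).
  0.08·ln(0.08/0.16) = -0.05545
  0.21·ln(0.21/0.01) = 0.63935
  0.01·ln(0.01/0.20) = -0.02996
  0.10·ln(0.10/0.12) = -0.01823
  0.60·ln(0.60/0.51) = 0.09751
D(P‖Q) = 0.6332 nats.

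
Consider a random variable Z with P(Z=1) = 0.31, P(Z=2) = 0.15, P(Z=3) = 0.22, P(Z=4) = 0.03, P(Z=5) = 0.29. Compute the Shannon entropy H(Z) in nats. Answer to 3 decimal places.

1.445 nats

H(Z) = −Σ p·ln p.
  −(0.31)·ln(0.31) = 0.3631
  −(0.15)·ln(0.15) = 0.2846
  −(0.22)·ln(0.22) = 0.3331
  −(0.03)·ln(0.03) = 0.1052
  −(0.29)·ln(0.29) = 0.3590
Sum: 0.3631 + 0.2846 + 0.3331 + 0.1052 + 0.3590 = 1.445 nats.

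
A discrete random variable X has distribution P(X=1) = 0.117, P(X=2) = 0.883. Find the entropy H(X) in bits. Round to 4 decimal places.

0.5207 bits

H(X) = −Σ p·log₂ p.
  −(0.117)·log₂(0.117) = 0.36216
  −(0.883)·log₂(0.883) = 0.15851
Sum: 0.36216 + 0.15851 = 0.5207 bits.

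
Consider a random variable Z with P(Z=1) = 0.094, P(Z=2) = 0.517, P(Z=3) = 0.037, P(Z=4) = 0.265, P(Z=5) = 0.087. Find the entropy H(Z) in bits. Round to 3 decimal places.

H(Z) = −Σ p·log₂ p.
  −(0.094)·log₂(0.094) = 0.3207
  −(0.517)·log₂(0.517) = 0.4921
  −(0.037)·log₂(0.037) = 0.1760
  −(0.265)·log₂(0.265) = 0.5077
  −(0.087)·log₂(0.087) = 0.3065
Sum: 0.3207 + 0.4921 + 0.1760 + 0.5077 + 0.3065 = 1.803 bits.

1.803 bits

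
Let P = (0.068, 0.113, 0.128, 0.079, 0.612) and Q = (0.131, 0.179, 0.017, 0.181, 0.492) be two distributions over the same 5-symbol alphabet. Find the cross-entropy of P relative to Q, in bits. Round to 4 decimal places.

2.0533 bits

H(P,Q) = −Σ p·log₂ q.
  −0.068·log₂(0.131) = 0.19940
  −0.113·log₂(0.179) = 0.28046
  −0.128·log₂(0.017) = 0.75243
  −0.079·log₂(0.181) = 0.19481
  −0.612·log₂(0.492) = 0.62624
H(P,Q) = 2.0533 bits.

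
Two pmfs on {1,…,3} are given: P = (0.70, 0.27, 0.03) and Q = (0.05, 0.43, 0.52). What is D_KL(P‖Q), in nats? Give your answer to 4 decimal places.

1.6361 nats

D(P‖Q) = Σ p·ln(p/q).
  0.70·ln(0.70/0.05) = 1.84734
  0.27·ln(0.27/0.43) = -0.12565
  0.03·ln(0.03/0.52) = -0.08558
D(P‖Q) = 1.6361 nats.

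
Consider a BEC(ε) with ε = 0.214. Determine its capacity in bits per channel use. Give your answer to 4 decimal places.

Binary erasure channel: capacity C = 1 − ε.
C = 1 − 0.214 = 0.7860 bits per channel use.

0.7860 bits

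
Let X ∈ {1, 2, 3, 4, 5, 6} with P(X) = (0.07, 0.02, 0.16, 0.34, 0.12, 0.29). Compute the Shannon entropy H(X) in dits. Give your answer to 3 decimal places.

0.668 dits

H(X) = −Σ p·log₁₀ p.
  −(0.07)·log₁₀(0.07) = 0.0808
  −(0.02)·log₁₀(0.02) = 0.0340
  −(0.16)·log₁₀(0.16) = 0.1273
  −(0.34)·log₁₀(0.34) = 0.1593
  −(0.12)·log₁₀(0.12) = 0.1105
  −(0.29)·log₁₀(0.29) = 0.1559
Sum: 0.0808 + 0.0340 + 0.1273 + 0.1593 + 0.1105 + 0.1559 = 0.668 dits.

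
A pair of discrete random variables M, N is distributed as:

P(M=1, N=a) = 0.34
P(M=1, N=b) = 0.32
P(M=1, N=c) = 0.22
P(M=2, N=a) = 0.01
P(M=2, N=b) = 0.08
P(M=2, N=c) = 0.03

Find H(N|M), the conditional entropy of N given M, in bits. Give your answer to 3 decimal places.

1.516 bits

Marginals: p(M) = (0.8800, 0.1200), p(N) = (0.3500, 0.4000, 0.2500).
H(N|M) = Σ p(M) · H(N|M=·).
  M=1: p=0.8800, H(N|M=1) = 1.5608
  M=2: p=0.1200, H(N|M=2) = 1.1887
Weighted sum = 1.516 bits.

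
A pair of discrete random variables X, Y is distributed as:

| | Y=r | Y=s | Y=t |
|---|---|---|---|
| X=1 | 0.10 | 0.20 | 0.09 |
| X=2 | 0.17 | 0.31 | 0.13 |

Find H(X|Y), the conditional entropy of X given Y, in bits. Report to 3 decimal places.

0.964 bits

Marginals: p(X) = (0.3900, 0.6100), p(Y) = (0.2700, 0.5100, 0.2200).
H(X|Y) = Σ p(Y) · H(X|Y=·).
  Y=r: p=0.2700, H(X|Y=r) = 0.9510
  Y=s: p=0.5100, H(X|Y=s) = 0.9662
  Y=t: p=0.2200, H(X|Y=t) = 0.9760
Weighted sum = 0.964 bits.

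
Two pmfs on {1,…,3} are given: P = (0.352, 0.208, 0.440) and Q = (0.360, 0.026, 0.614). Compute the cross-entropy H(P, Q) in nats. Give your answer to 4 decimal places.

1.3334 nats

H(P,Q) = −Σ p·ln q.
  −0.352·ln(0.360) = 0.35962
  −0.208·ln(0.026) = 0.75913
  −0.440·ln(0.614) = 0.21461
H(P,Q) = 1.3334 nats.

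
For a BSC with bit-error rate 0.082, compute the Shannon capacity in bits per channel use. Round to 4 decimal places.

Binary symmetric channel: C = 1 − h₂(ε) where h₂ is the binary entropy function.
h₂(0.082) = −0.082·log₂0.082 − 0.918·log₂0.918 = 0.4092.
C = 1 − 0.4092 = 0.5908 bits per channel use.

0.5908 bits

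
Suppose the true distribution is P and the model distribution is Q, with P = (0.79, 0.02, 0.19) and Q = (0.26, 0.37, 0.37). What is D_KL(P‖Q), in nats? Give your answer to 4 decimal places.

D(P‖Q) = Σ p·ln(p/q).
  0.79·ln(0.79/0.26) = 0.87797
  0.02·ln(0.02/0.37) = -0.05836
  0.19·ln(0.19/0.37) = -0.12663
D(P‖Q) = 0.6930 nats.

0.6930 nats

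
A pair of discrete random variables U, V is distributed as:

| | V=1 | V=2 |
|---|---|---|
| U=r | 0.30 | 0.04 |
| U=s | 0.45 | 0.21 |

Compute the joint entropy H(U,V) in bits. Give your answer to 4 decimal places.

H(U,V) = −Σ p(x,y)·log₂ p(x,y) over all 4 cells.
  cell (r,1): −0.30·log₂0.30 = 0.52109
  cell (r,2): −0.04·log₂0.04 = 0.18575
  cell (s,1): −0.45·log₂0.45 = 0.51840
  cell (s,2): −0.21·log₂0.21 = 0.47282
Sum = 1.6981 bits.

1.6981 bits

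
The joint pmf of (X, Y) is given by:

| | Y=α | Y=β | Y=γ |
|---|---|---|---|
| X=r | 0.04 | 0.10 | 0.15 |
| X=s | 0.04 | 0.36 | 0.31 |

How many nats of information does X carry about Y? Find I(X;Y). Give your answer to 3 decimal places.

Marginals: p(X) = (0.2900, 0.7100), p(Y) = (0.0800, 0.4600, 0.4600).
I(X;Y) = H(X) + H(Y) − H(X,Y).
H(X) = 0.6022, H(Y) = 0.9165, H(X,Y) = 1.5032.
I(X;Y) = 0.6022 + 0.9165 − 1.5032 = 0.015 nats.

0.015 nats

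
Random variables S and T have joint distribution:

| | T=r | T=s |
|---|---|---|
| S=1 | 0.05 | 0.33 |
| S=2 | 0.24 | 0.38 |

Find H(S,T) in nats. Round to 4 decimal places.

H(S,T) = −Σ p(x,y)·ln p(x,y) over all 4 cells.
  cell (1,r): −0.05·ln0.05 = 0.14979
  cell (1,s): −0.33·ln0.33 = 0.36586
  cell (2,r): −0.24·ln0.24 = 0.34251
  cell (2,s): −0.38·ln0.38 = 0.36768
Sum = 1.2258 nats.

1.2258 nats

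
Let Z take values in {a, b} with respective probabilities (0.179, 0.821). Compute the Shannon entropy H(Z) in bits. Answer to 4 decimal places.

0.6779 bits

H(Z) = −Σ p·log₂ p.
  −(0.179)·log₂(0.179) = 0.44427
  −(0.821)·log₂(0.821) = 0.23361
Sum: 0.44427 + 0.23361 = 0.6779 bits.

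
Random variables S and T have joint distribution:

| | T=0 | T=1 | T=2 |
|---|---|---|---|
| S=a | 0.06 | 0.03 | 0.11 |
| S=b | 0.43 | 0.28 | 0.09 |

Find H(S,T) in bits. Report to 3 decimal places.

H(S,T) = −Σ p(x,y)·log₂ p(x,y) over all 6 cells.
  cell (a,0): −0.06·log₂0.06 = 0.2435
  cell (a,1): −0.03·log₂0.03 = 0.1518
  cell (a,2): −0.11·log₂0.11 = 0.3503
  cell (b,0): −0.43·log₂0.43 = 0.5236
  cell (b,1): −0.28·log₂0.28 = 0.5142
  cell (b,2): −0.09·log₂0.09 = 0.3127
Sum = 2.096 bits.

2.096 bits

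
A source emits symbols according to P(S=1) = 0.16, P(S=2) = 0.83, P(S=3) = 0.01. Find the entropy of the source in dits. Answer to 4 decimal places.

0.2145 dits

H(S) = −Σ p·log₁₀ p.
  −(0.16)·log₁₀(0.16) = 0.12734
  −(0.83)·log₁₀(0.83) = 0.06717
  −(0.01)·log₁₀(0.01) = 0.02000
Sum: 0.12734 + 0.06717 + 0.02000 = 0.2145 dits.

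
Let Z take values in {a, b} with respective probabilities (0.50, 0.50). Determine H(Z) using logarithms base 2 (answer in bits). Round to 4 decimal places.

1.0000 bits

H(Z) = −Σ p·log₂ p.
  −(0.50)·log₂(0.50) = 0.50000
  −(0.50)·log₂(0.50) = 0.50000
Sum: 0.50000 + 0.50000 = 1.0000 bits.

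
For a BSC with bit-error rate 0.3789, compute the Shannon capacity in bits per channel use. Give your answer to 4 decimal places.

Binary symmetric channel: C = 1 − h₂(ε) where h₂ is the binary entropy function.
h₂(0.3789) = −0.3789·log₂0.3789 − 0.6211·log₂0.6211 = 0.9573.
C = 1 − 0.9573 = 0.0427 bits per channel use.

0.0427 bits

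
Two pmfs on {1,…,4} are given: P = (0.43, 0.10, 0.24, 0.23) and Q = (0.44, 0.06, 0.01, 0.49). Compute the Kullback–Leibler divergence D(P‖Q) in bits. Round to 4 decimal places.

0.9089 bits

D(P‖Q) = Σ p·log₂(p/q).
  0.43·log₂(0.43/0.44) = -0.01426
  0.10·log₂(0.10/0.06) = 0.07370
  0.24·log₂(0.24/0.01) = 1.10039
  0.23·log₂(0.23/0.49) = -0.25096
D(P‖Q) = 0.9089 bits.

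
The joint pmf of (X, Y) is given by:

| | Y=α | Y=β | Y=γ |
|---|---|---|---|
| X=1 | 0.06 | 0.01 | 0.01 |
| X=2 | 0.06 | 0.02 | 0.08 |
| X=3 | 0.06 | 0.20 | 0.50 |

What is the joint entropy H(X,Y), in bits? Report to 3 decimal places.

H(X,Y) = −Σ p(x,y)·log₂ p(x,y) over all 9 cells.
  cell (1,α): −0.06·log₂0.06 = 0.2435
  cell (1,β): −0.01·log₂0.01 = 0.0664
  cell (1,γ): −0.01·log₂0.01 = 0.0664
  cell (2,α): −0.06·log₂0.06 = 0.2435
  cell (2,β): −0.02·log₂0.02 = 0.1129
  cell (2,γ): −0.08·log₂0.08 = 0.2915
  cell (3,α): −0.06·log₂0.06 = 0.2435
  cell (3,β): −0.20·log₂0.20 = 0.4644
  cell (3,γ): −0.50·log₂0.50 = 0.5000
Sum = 2.232 bits.

2.232 bits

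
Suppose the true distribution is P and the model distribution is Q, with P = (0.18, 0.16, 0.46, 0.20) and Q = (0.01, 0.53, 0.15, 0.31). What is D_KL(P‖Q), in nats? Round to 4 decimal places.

0.7565 nats

D(P‖Q) = Σ p·ln(p/q).
  0.18·ln(0.18/0.01) = 0.52027
  0.16·ln(0.16/0.53) = -0.19163
  0.46·ln(0.46/0.15) = 0.51547
  0.20·ln(0.20/0.31) = -0.08765
D(P‖Q) = 0.7565 nats.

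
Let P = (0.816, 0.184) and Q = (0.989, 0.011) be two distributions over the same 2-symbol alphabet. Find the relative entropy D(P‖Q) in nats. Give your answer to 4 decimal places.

0.3614 nats

D(P‖Q) = Σ p·ln(p/q).
  0.816·ln(0.816/0.989) = -0.15690
  0.184·ln(0.184/0.011) = 0.51834
D(P‖Q) = 0.3614 nats.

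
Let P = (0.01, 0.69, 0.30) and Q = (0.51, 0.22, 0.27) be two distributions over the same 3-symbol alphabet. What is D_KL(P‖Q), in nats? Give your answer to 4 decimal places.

0.7810 nats

D(P‖Q) = Σ p·ln(p/q).
  0.01·ln(0.01/0.51) = -0.03932
  0.69·ln(0.69/0.22) = 0.78871
  0.30·ln(0.30/0.27) = 0.03161
D(P‖Q) = 0.7810 nats.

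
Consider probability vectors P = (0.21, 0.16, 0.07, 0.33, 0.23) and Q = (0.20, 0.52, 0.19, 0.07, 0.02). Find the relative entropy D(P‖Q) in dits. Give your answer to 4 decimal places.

0.3584 dits

D(P‖Q) = Σ p·log₁₀(p/q).
  0.21·log₁₀(0.21/0.20) = 0.00445
  0.16·log₁₀(0.16/0.52) = -0.08190
  0.07·log₁₀(0.07/0.19) = -0.03036
  0.33·log₁₀(0.33/0.07) = 0.22223
  0.23·log₁₀(0.23/0.02) = 0.24396
D(P‖Q) = 0.3584 dits.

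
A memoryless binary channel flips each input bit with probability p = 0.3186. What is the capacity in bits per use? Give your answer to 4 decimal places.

Binary symmetric channel: C = 1 − h₂(ε) where h₂ is the binary entropy function.
h₂(0.3186) = −0.3186·log₂0.3186 − 0.6814·log₂0.6814 = 0.9029.
C = 1 − 0.9029 = 0.0971 bits per channel use.

0.0971 bits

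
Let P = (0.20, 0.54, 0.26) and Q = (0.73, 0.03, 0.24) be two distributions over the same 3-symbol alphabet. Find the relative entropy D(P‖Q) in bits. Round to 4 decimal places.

D(P‖Q) = Σ p·log₂(p/q).
  0.20·log₂(0.20/0.73) = -0.37358
  0.54·log₂(0.54/0.03) = 2.25176
  0.26·log₂(0.26/0.24) = 0.03002
D(P‖Q) = 1.9082 bits.

1.9082 bits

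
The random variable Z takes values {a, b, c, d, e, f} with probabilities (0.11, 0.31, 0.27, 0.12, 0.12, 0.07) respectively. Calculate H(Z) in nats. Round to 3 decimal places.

H(Z) = −Σ p·ln p.
  −(0.11)·ln(0.11) = 0.2428
  −(0.31)·ln(0.31) = 0.3631
  −(0.27)·ln(0.27) = 0.3535
  −(0.12)·ln(0.12) = 0.2544
  −(0.12)·ln(0.12) = 0.2544
  −(0.07)·ln(0.07) = 0.1861
Sum: 0.2428 + 0.3631 + 0.3535 + 0.2544 + 0.2544 + 0.1861 = 1.654 nats.

1.654 nats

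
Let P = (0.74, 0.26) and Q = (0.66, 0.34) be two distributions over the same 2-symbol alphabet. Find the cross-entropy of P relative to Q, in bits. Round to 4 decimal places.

H(P,Q) = −Σ p·log₂ q.
  −0.74·log₂(0.66) = 0.44360
  −0.26·log₂(0.34) = 0.40466
H(P,Q) = 0.8483 bits.

0.8483 bits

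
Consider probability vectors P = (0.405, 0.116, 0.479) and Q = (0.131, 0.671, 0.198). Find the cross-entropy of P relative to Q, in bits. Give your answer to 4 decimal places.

2.3735 bits

H(P,Q) = −Σ p·log₂ q.
  −0.405·log₂(0.131) = 1.18761
  −0.116·log₂(0.671) = 0.06677
  −0.479·log₂(0.198) = 1.11915
H(P,Q) = 2.3735 bits.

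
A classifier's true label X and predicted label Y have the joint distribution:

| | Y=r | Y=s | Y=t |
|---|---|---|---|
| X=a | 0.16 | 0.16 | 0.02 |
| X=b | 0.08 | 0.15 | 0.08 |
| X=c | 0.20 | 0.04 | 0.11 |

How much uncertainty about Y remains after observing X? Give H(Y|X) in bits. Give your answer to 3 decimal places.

Chain rule: H(Y|X) = H(X,Y) − H(X).
Marginals: p(X) = (0.3400, 0.3100, 0.3500), p(Y) = (0.4400, 0.3500, 0.2100).
H(X,Y) = 2.9529 bits; H(X) = 1.5831 bits.
H(Y|X) = 2.9529 − 1.5831 = 1.370 bits.

1.370 bits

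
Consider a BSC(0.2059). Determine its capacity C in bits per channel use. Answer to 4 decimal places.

0.2664 bits

Binary symmetric channel: C = 1 − h₂(ε) where h₂ is the binary entropy function.
h₂(0.2059) = −0.2059·log₂0.2059 − 0.7941·log₂0.7941 = 0.7336.
C = 1 − 0.7336 = 0.2664 bits per channel use.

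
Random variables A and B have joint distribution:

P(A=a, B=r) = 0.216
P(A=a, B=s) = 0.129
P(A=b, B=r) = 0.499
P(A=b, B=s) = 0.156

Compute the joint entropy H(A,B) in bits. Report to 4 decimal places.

1.7773 bits

H(A,B) = −Σ p(x,y)·log₂ p(x,y) over all 4 cells.
  cell (a,r): −0.216·log₂0.216 = 0.47755
  cell (a,s): −0.129·log₂0.129 = 0.38114
  cell (b,r): −0.499·log₂0.499 = 0.50044
  cell (b,s): −0.156·log₂0.156 = 0.41814
Sum = 1.7773 bits.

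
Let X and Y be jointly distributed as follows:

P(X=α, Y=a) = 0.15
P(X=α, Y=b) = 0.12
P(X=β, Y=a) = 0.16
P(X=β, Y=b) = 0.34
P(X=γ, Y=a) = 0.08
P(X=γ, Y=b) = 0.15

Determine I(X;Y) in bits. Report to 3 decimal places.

0.031 bits

Marginals: p(X) = (0.2700, 0.5000, 0.2300), p(Y) = (0.3900, 0.6100).
I(X;Y) = Σ p(x,y)·log₂[p(x,y)/(p(x)p(y))].
  (α,a): 0.15·log₂(1.4245) = 0.0766
  (α,b): 0.12·log₂(0.7286) = -0.0548
  (β,a): 0.16·log₂(0.8205) = -0.0457
  (β,b): 0.34·log₂(1.1148) = 0.0533
  (γ,a): 0.08·log₂(0.8919) = -0.0132
  (γ,b): 0.15·log₂(1.0691) = 0.0145
Sum = 0.031 bits.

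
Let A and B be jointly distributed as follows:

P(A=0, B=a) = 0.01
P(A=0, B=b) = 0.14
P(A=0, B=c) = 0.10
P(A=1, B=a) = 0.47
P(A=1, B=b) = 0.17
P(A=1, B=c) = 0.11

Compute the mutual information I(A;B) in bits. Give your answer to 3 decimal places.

Marginals: p(A) = (0.2500, 0.7500), p(B) = (0.4800, 0.3100, 0.2100).
I(A;B) = H(A) + H(B) − H(A,B).
H(A) = 0.8113, H(B) = 1.5049, H(A,B) = 2.0926.
I(A;B) = 0.8113 + 1.5049 − 2.0926 = 0.224 bits.

0.224 bits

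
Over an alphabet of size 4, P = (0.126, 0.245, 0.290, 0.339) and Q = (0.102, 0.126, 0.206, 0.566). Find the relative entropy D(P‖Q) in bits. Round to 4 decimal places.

0.1658 bits

D(P‖Q) = Σ p·log₂(p/q).
  0.126·log₂(0.126/0.102) = 0.03841
  0.245·log₂(0.245/0.126) = 0.23504
  0.290·log₂(0.290/0.206) = 0.14309
  0.339·log₂(0.339/0.566) = -0.25070
D(P‖Q) = 0.1658 bits.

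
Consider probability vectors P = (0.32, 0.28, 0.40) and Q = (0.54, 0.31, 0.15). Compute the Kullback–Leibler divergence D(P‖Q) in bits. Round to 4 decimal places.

0.2833 bits

D(P‖Q) = Σ p·log₂(p/q).
  0.32·log₂(0.32/0.54) = -0.24156
  0.28·log₂(0.28/0.31) = -0.04112
  0.40·log₂(0.40/0.15) = 0.56601
D(P‖Q) = 0.2833 bits.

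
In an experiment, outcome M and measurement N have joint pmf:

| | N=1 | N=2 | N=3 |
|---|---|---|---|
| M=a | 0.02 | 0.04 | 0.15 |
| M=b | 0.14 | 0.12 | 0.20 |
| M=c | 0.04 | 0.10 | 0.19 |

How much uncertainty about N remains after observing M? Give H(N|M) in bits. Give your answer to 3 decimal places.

1.395 bits

Chain rule: H(N|M) = H(M,N) − H(M).
Marginals: p(M) = (0.2100, 0.4600, 0.3300), p(N) = (0.2000, 0.2600, 0.5400).
H(M,N) = 2.9109 bits; H(M) = 1.5160 bits.
H(N|M) = 2.9109 − 1.5160 = 1.395 bits.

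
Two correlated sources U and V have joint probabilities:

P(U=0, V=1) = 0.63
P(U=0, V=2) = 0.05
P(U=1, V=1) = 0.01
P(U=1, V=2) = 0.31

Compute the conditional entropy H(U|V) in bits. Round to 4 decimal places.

0.2836 bits

Marginals: p(U) = (0.6800, 0.3200), p(V) = (0.6400, 0.3600).
H(U|V) = Σ p(V) · H(U|V=·).
  V=1: p=0.6400, H(U|V=1) = 0.1161
  V=2: p=0.3600, H(U|V=2) = 0.5813
Weighted sum = 0.2836 bits.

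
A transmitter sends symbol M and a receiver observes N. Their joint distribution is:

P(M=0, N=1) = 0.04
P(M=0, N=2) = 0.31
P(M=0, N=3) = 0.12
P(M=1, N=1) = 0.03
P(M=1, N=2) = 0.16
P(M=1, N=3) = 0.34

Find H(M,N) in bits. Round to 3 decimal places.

2.181 bits

H(M,N) = −Σ p(x,y)·log₂ p(x,y) over all 6 cells.
  cell (0,1): −0.04·log₂0.04 = 0.1858
  cell (0,2): −0.31·log₂0.31 = 0.5238
  cell (0,3): −0.12·log₂0.12 = 0.3671
  cell (1,1): −0.03·log₂0.03 = 0.1518
  cell (1,2): −0.16·log₂0.16 = 0.4230
  cell (1,3): −0.34·log₂0.34 = 0.5292
Sum = 2.181 bits.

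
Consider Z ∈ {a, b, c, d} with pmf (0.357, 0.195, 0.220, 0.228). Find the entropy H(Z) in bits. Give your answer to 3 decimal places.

H(Z) = −Σ p·log₂ p.
  −(0.357)·log₂(0.357) = 0.5305
  −(0.195)·log₂(0.195) = 0.4599
  −(0.220)·log₂(0.220) = 0.4806
  −(0.228)·log₂(0.228) = 0.4863
Sum: 0.5305 + 0.4599 + 0.4806 + 0.4863 = 1.957 bits.

1.957 bits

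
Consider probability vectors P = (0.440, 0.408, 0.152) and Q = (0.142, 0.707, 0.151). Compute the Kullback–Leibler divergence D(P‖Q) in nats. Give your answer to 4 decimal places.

D(P‖Q) = Σ p·ln(p/q).
  0.440·ln(0.440/0.142) = 0.49762
  0.408·ln(0.408/0.707) = -0.22430
  0.152·ln(0.152/0.151) = 0.00100
D(P‖Q) = 0.2743 nats.

0.2743 nats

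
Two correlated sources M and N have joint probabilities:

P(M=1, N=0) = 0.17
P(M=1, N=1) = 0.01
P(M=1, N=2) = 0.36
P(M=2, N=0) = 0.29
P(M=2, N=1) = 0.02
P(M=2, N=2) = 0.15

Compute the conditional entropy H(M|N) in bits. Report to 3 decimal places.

Chain rule: H(M|N) = H(M,N) − H(N).
Marginals: p(M) = (0.5400, 0.4600), p(N) = (0.4600, 0.0300, 0.5100).
H(M,N) = 2.0730 bits; H(N) = 1.1625 bits.
H(M|N) = 2.0730 − 1.1625 = 0.910 bits.

0.910 bits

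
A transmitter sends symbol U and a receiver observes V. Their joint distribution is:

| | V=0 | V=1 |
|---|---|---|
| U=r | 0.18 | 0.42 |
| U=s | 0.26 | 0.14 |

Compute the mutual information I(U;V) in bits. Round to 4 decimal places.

Marginals: p(U) = (0.6000, 0.4000), p(V) = (0.4400, 0.5600).
I(U;V) = H(U) + H(V) − H(U,V).
H(U) = 0.9710, H(V) = 0.9896, H(U,V) = 1.8734.
I(U;V) = 0.9710 + 0.9896 − 1.8734 = 0.0872 bits.

0.0872 bits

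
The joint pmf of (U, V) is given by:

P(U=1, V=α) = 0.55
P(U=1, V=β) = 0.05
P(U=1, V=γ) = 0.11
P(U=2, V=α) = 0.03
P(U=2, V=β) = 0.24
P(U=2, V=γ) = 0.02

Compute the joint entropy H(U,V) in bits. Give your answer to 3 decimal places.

H(U,V) = −Σ p(x,y)·log₂ p(x,y) over all 6 cells.
  cell (1,α): −0.55·log₂0.55 = 0.4744
  cell (1,β): −0.05·log₂0.05 = 0.2161
  cell (1,γ): −0.11·log₂0.11 = 0.3503
  cell (2,α): −0.03·log₂0.03 = 0.1518
  cell (2,β): −0.24·log₂0.24 = 0.4941
  cell (2,γ): −0.02·log₂0.02 = 0.1129
Sum = 1.800 bits.

1.800 bits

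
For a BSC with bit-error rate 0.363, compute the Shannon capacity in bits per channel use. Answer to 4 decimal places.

0.0549 bits

Binary symmetric channel: C = 1 − h₂(ε) where h₂ is the binary entropy function.
h₂(0.363) = −0.363·log₂0.363 − 0.637·log₂0.637 = 0.9451.
C = 1 − 0.9451 = 0.0549 bits per channel use.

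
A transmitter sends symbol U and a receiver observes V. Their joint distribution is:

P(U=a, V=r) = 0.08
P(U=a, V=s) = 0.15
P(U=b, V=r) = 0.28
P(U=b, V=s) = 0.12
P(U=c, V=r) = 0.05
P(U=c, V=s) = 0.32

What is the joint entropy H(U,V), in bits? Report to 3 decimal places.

2.325 bits

H(U,V) = −Σ p(x,y)·log₂ p(x,y) over all 6 cells.
  cell (a,r): −0.08·log₂0.08 = 0.2915
  cell (a,s): −0.15·log₂0.15 = 0.4105
  cell (b,r): −0.28·log₂0.28 = 0.5142
  cell (b,s): −0.12·log₂0.12 = 0.3671
  cell (c,r): −0.05·log₂0.05 = 0.2161
  cell (c,s): −0.32·log₂0.32 = 0.5260
Sum = 2.325 bits.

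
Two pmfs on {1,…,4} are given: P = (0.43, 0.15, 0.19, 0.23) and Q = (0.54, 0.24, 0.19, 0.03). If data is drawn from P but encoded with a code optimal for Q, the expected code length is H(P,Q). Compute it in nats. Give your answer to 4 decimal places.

1.6011 nats

H(P,Q) = −Σ p·ln q.
  −0.43·ln(0.54) = 0.26496
  −0.15·ln(0.24) = 0.21407
  −0.19·ln(0.19) = 0.31554
  −0.23·ln(0.03) = 0.80651
H(P,Q) = 1.6011 nats.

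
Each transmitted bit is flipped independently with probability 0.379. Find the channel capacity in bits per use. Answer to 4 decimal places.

0.0427 bits

Binary symmetric channel: C = 1 − h₂(ε) where h₂ is the binary entropy function.
h₂(0.379) = −0.379·log₂0.379 − 0.621·log₂0.621 = 0.9573.
C = 1 − 0.9573 = 0.0427 bits per channel use.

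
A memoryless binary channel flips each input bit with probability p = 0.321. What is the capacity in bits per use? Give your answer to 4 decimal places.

0.0945 bits

Binary symmetric channel: C = 1 − h₂(ε) where h₂ is the binary entropy function.
h₂(0.321) = −0.321·log₂0.321 − 0.679·log₂0.679 = 0.9055.
C = 1 − 0.9055 = 0.0945 bits per channel use.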